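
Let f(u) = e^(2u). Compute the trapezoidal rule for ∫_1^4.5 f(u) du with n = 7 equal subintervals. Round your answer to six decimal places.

4379.676638

Δu = (4.5 − 1)/7 = 0.5.
f(1) ≈ 7.389056, f(1.5) ≈ 20.085537, f(2) ≈ 54.598150, f(2.5) ≈ 148.413159, f(3) ≈ 403.428793, f(3.5) ≈ 1096.633158, f(4) ≈ 2980.957987, f(4.5) ≈ 8103.083928.
T_7 = (Δu/2)·[f(u_0) + 2f(u_1) + ... + 2f(u_{6}) + f(u_7)].
Sum ≈ 4379.676638.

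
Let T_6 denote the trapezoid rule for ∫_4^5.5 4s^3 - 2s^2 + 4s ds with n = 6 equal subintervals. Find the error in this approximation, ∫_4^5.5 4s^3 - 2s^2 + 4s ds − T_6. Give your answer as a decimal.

-0.859375

Exact integral: ∫_4^5.5 f(s) ds = 619.3125.
T_6 = 620.171875.
Error = 619.3125 − 620.171875 = -0.859375.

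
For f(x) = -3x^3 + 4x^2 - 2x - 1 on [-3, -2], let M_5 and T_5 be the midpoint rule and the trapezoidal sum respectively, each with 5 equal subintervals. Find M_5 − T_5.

M_5 = 77.995.
T_5 = 78.26.
M_5 − T_5 = -0.265.

-0.265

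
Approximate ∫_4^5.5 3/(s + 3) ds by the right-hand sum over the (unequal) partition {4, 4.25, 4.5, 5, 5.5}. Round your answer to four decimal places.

0.5674

Subinterval widths: 0.25, 0.25, 0.5, 0.5.
Right endpoints: 4.25, 4.5, 5, 5.5.
f(4.25) = 12/29, f(4.5) = 0.4, f(5) = 0.375, f(5.5) = 6/17.
Sum = Σ Δs_i · f(s_i).
Sum ≈ 0.5674.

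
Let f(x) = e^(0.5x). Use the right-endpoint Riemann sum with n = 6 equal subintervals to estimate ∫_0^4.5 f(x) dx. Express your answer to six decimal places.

Δx = (4.5 − 0)/6 = 0.75.
Right endpoints: 0.75, 1.5, 2.25, 3, 3.75, 4.5.
f(0.75) ≈ 1.454991, f(1.5) ≈ 2.117000, f(2.25) ≈ 3.080217, f(3) ≈ 4.481689, f(3.75) ≈ 6.520819, f(4.5) ≈ 9.487736.
Sum = Δx · [f(0.75) + f(1.5) + f(2.25) + ...].
Sum ≈ 20.356839.

20.356839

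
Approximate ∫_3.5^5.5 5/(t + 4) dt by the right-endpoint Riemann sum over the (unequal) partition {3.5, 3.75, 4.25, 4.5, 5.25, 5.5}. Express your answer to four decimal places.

1.1484

Subinterval widths: 0.25, 0.5, 0.25, 0.75, 0.25.
Right endpoints: 3.75, 4.25, 4.5, 5.25, 5.5.
f(3.75) = 20/31, f(4.25) = 20/33, f(4.5) = 10/17, f(5.25) = 20/37, f(5.5) = 10/19.
Sum = Σ Δt_i · f(t_i).
Sum ≈ 1.1484.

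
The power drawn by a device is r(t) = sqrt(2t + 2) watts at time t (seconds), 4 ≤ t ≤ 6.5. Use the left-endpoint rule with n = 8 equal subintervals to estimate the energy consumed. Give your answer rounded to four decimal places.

8.7125

Δt = (6.5 − 4)/8 = 0.3125.
Left endpoints: 4, 4.3125, 4.625, 4.9375, 5.25, 5.5625, 5.875, 6.1875.
r(4) ≈ 3.1623, r(4.3125) ≈ 3.2596, r(4.625) ≈ 3.3541, r(4.9375) ≈ 3.4460, r(5.25) ≈ 3.5355, r(5.5625) ≈ 3.6228, r(5.875) ≈ 3.7081, r(6.1875) ≈ 3.7914.
Sum = Δt · [r(4) + r(4.3125) + r(4.625) + ...].
Sum ≈ 8.7125.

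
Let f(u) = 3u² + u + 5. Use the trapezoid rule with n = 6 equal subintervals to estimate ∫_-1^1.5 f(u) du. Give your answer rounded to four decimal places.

17.7170

Δu = (1.5 − (-1))/6 = 5/12.
f(-1) = 7, f(-7/12) = 5.4375, f(-1/6) = 59/12, f(0.25) = 5.4375, f(2/3) = 7, f(13/12) = 461/48, f(1.5) = 13.25.
T_6 = (Δu/2)·[f(u_0) + 2f(u_1) + ... + 2f(u_{5}) + f(u_6)].
Sum ≈ 17.7170.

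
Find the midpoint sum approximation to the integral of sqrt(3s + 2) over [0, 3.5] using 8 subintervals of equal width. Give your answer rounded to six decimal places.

9.197391

Δs = (3.5 − 0)/8 = 0.4375.
Midpoints: 0.21875, 0.65625, 1.09375, 1.53125, 1.96875, 2.40625, 2.84375, 3.28125.
f(0.21875) ≈ 1.629801, f(0.65625) ≈ 1.992172, f(1.09375) ≈ 2.298097, f(1.53125) ≈ 2.567830, f(1.96875) ≈ 2.811805, f(2.40625) ≈ 3.036239, f(2.84375) ≈ 3.245189, f(3.28125) ≈ 3.441475.
Sum = Δs · [f(0.21875) + f(0.65625) + f(1.09375) + ...].
Sum ≈ 9.197391.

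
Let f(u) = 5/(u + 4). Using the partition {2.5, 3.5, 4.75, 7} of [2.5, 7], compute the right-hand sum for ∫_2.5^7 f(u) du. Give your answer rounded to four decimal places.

2.4037

Subinterval widths: 1, 1.25, 2.25.
Right endpoints: 3.5, 4.75, 7.
f(3.5) = 2/3, f(4.75) = 4/7, f(7) = 5/11.
Sum = Σ Δu_i · f(u_i).
Sum ≈ 2.4037.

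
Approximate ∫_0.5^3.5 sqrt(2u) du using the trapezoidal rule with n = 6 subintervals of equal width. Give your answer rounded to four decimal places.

5.8273

Δu = (3.5 − 0.5)/6 = 0.5.
f(0.5) ≈ 1.0000, f(1) ≈ 1.4142, f(1.5) ≈ 1.7321, f(2) ≈ 2.0000, f(2.5) ≈ 2.2361, f(3) ≈ 2.4495, f(3.5) ≈ 2.6458.
T_6 = (Δu/2)·[f(u_0) + 2f(u_1) + ... + 2f(u_{5}) + f(u_6)].
Sum ≈ 5.8273.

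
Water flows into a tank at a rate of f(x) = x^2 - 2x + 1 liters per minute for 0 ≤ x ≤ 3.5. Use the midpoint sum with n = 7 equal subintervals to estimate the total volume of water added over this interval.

5.46875

Δx = (3.5 − 0)/7 = 0.5.
Midpoints: 0.25, 0.75, 1.25, 1.75, 2.25, 2.75, 3.25.
f(0.25) = 0.5625, f(0.75) = 0.0625, f(1.25) = 0.0625, f(1.75) = 0.5625, f(2.25) = 1.5625, f(2.75) = 3.0625, f(3.25) = 5.0625.
Sum = Δx · [f(0.25) + f(0.75) + f(1.25) + ...].
Sum = 5.46875.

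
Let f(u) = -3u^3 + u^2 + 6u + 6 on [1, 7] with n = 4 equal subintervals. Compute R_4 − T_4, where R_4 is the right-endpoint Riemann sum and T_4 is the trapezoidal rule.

R_4 = -2291.25.
T_4 = -1584.75.
R_4 − T_4 = -706.5.

-706.5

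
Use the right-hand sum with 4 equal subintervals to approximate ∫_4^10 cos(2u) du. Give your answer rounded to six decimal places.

0.411122

Δu = (10 − 4)/4 = 1.5.
Right endpoints: 5.5, 7, 8.5, 10.
f(5.5) ≈ 0.004426, f(7) ≈ 0.136737, f(8.5) ≈ -0.275163, f(10) ≈ 0.408082.
Sum = Δu · [f(5.5) + f(7) + f(8.5) + f(10)].
Sum ≈ 0.411122.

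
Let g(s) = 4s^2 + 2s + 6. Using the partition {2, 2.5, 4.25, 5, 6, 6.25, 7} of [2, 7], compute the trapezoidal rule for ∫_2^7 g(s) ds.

Subinterval widths: 0.5, 1.75, 0.75, 1, 0.25, 0.75.
g(2) = 26, g(2.5) = 36, g(4.25) = 86.75, g(5) = 116, g(6) = 162, g(6.25) = 174.75, g(7) = 216.
On each subinterval the trapezoid contributes (Δs_i/2)·[g(s_{i-1}) + g(s_i)].
Sum = 526.5625.

526.5625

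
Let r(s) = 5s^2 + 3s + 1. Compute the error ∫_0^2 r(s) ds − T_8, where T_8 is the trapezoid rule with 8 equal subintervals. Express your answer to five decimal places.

Exact integral: ∫_0^2 r(s) ds ≈ 21.3333333.
T_8 = 21.4375.
Error ≈ 21.3333333 − 21.4375 ≈ -0.10417.

-0.10417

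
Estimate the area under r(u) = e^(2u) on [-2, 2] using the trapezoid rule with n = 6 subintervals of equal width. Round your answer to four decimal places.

31.2179

Δu = (2 − (-2))/6 = 2/3.
r(-2) ≈ 0.0183, r(-4/3) ≈ 0.0695, r(-2/3) ≈ 0.2636, r(0) ≈ 1.0000, r(2/3) ≈ 3.7937, r(4/3) ≈ 14.3919, r(2) ≈ 54.5982.
T_6 = (Δu/2)·[r(u_0) + 2r(u_1) + ... + 2r(u_{5}) + r(u_6)].
Sum ≈ 31.2179.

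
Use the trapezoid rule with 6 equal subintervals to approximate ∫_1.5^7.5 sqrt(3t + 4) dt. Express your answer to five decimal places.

Δt = (7.5 − 1.5)/6 = 1.
f(1.5) ≈ 2.91548, f(2.5) ≈ 3.39116, f(3.5) ≈ 3.80789, f(4.5) ≈ 4.18330, f(5.5) ≈ 4.52769, f(6.5) ≈ 4.84768, f(7.5) ≈ 5.14782.
T_6 = (Δt/2)·[f(t_0) + 2f(t_1) + ... + 2f(t_{5}) + f(t_6)].
Sum ≈ 24.78937.

24.78937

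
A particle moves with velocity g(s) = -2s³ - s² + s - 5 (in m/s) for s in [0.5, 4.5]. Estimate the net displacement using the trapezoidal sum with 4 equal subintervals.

Δs = (4.5 − 0.5)/4 = 1.
g(0.5) = -5, g(1.5) = -12.5, g(2.5) = -40, g(3.5) = -99.5, g(4.5) = -203.
T_4 = (Δs/2)·[g(s_0) + 2g(s_1) + 2g(s_2) + 2g(s_3) + g(s_4)].
Sum = -256.

-256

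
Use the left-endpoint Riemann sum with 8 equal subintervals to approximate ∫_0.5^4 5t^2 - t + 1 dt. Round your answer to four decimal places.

86.1807

Δt = (4 − 0.5)/8 = 0.4375.
Left endpoints: 0.5, 0.9375, 1.375, 1.8125, 2.25, 2.6875, 3.125, 3.5625.
f(0.5) = 1.75, f(0.9375) = 4.45703125, f(1.375) = 9.078125, f(1.8125) = 15.61328125, f(2.25) = 24.0625, f(2.6875) = 34.42578125, f(3.125) = 46.703125, f(3.5625) = 60.89453125.
Sum = Δt · [f(0.5) + f(0.9375) + f(1.375) + ...].
Sum ≈ 86.1807.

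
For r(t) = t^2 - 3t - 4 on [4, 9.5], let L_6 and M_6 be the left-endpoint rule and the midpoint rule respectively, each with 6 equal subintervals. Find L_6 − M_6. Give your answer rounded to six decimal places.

L_6 ≈ 105.38483796.
M_6 ≈ 130.69820602.
L_6 − M_6 ≈ -25.313368.

-25.313368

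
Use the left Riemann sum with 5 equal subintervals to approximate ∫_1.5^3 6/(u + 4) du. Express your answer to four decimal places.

Δu = (3 − 1.5)/5 = 0.3.
Left endpoints: 1.5, 1.8, 2.1, 2.4, 2.7.
f(1.5) = 12/11, f(1.8) = 30/29, f(2.1) = 60/61, f(2.4) = 0.9375, f(2.7) = 60/67.
Sum = Δu · [f(1.5) + f(1.8) + f(2.1) + f(2.4) + f(2.7)].
Sum ≈ 1.4826.

1.4826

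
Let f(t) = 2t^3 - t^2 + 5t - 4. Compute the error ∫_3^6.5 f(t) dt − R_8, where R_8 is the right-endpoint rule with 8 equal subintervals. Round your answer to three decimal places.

-107.961

Exact integral: ∫_3^6.5 f(t) dt ≈ 838.61458.
R_8 ≈ 946.57568.
Error ≈ 838.61458 − 946.57568 ≈ -107.961.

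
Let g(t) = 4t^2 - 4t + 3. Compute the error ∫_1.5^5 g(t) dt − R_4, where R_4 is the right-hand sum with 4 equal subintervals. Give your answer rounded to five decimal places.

Exact integral: ∫_1.5^5 g(t) dt ≈ 127.1666667.
R_4 = 162.640625.
Error ≈ 127.1666667 − 162.640625 ≈ -35.47396.

-35.47396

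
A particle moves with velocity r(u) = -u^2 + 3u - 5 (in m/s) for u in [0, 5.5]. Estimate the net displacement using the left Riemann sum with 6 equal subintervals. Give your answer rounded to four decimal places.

-32.0515

Δu = (5.5 − 0)/6 = 11/12.
Left endpoints: 0, 11/12, 11/6, 2.75, 11/3, 55/12.
r(0) = -5, r(11/12) = -445/144, r(11/6) = -103/36, r(2.75) = -4.3125, r(11/3) = -67/9, r(55/12) = -1765/144.
Sum = Δu · [r(0) + r(11/12) + r(11/6) + ...].
Sum ≈ -32.0515.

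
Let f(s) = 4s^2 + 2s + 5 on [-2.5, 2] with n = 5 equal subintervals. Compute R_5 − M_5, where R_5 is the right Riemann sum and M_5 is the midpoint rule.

R_5 = 54.18.
M_5 = 50.535.
R_5 − M_5 = 3.645.

3.645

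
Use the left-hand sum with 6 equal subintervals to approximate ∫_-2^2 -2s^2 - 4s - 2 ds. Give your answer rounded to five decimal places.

Δs = (2 − (-2))/6 = 2/3.
Left endpoints: -2, -4/3, -2/3, 0, 2/3, 4/3.
f(-2) = -2, f(-4/3) = -2/9, f(-2/3) = -2/9, f(0) = -2, f(2/3) = -50/9, f(4/3) = -98/9.
Sum = Δs · [f(-2) + f(-4/3) + f(-2/3) + ...].
Sum ≈ -13.92593.

-13.92593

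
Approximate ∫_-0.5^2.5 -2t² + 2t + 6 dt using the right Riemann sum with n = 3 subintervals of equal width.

9.5

Δt = (2.5 − (-0.5))/3 = 1.
Right endpoints: 0.5, 1.5, 2.5.
f(0.5) = 6.5, f(1.5) = 4.5, f(2.5) = -1.5.
Sum = Δt · [f(0.5) + f(1.5) + f(2.5)].
Sum = 9.5.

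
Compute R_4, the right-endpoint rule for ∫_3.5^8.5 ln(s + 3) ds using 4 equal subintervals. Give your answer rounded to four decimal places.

11.2682

Δs = (8.5 − 3.5)/4 = 1.25.
Right endpoints: 4.75, 6, 7.25, 8.5.
f(4.75) ≈ 2.0477, f(6) ≈ 2.1972, f(7.25) ≈ 2.3273, f(8.5) ≈ 2.4423.
Sum = Δs · [f(4.75) + f(6) + f(7.25) + f(8.5)].
Sum ≈ 11.2682.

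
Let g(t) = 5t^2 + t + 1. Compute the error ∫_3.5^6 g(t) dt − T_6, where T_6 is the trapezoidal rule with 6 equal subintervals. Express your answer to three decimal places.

-0.362

Exact integral: ∫_3.5^6 g(t) dt ≈ 302.91667.
T_6 ≈ 303.27836.
Error ≈ 302.91667 − 303.27836 ≈ -0.362.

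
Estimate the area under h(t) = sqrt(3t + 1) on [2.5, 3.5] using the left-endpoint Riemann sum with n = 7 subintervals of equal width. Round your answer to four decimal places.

3.1252

Δt = (3.5 − 2.5)/7 = 1/7.
Left endpoints: 2.5, 37/14, 39/14, 41/14, 43/14, 45/14, 47/14.
h(2.5) ≈ 2.9155, h(37/14) ≈ 2.9881, h(39/14) ≈ 3.0589, h(41/14) ≈ 3.1282, h(43/14) ≈ 3.1960, h(45/14) ≈ 3.2623, h(47/14) ≈ 3.3274.
Sum = Δt · [h(2.5) + h(37/14) + h(39/14) + ...].
Sum ≈ 3.1252.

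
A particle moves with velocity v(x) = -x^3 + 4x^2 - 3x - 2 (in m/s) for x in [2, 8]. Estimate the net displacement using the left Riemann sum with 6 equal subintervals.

Δx = (8 − 2)/6 = 1.
Left endpoints: 2, 3, 4, 5, 6, 7.
v(2) = 0, v(3) = -2, v(4) = -14, v(5) = -42, v(6) = -92, v(7) = -170.
Sum = Δx · [v(2) + v(3) + v(4) + ...].
Sum = -320.

-320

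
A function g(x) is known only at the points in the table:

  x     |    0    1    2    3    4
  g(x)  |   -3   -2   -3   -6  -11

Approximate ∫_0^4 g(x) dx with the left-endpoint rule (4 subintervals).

-14

Δx = 1.
Sum = 1·[(-3) + (-2) + (-3) + (-6)] = -14.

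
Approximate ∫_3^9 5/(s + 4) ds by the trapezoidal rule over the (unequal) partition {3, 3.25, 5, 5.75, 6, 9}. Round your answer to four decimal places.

Subinterval widths: 0.25, 1.75, 0.75, 0.25, 3.
f(3) = 5/7, f(3.25) = 20/29, f(5) = 5/9, f(5.75) = 20/39, f(6) = 0.5, f(9) = 5/13.
On each subinterval the trapezoid contributes (Δs_i/2)·[f(s_{i-1}) + f(s_i)].
Sum ≈ 3.1192.

3.1192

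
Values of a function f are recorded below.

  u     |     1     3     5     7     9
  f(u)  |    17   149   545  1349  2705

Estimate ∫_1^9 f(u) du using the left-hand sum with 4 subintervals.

4120

Δu = 2.
Sum = 2·[17 + 149 + 545 + 1349] = 4120.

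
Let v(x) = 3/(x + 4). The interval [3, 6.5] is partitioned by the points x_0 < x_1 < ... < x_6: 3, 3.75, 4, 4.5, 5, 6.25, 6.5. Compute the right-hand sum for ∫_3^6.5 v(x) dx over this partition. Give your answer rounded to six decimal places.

Subinterval widths: 0.75, 0.25, 0.5, 0.5, 1.25, 0.25.
Right endpoints: 3.75, 4, 4.5, 5, 6.25, 6.5.
v(3.75) = 12/31, v(4) = 0.375, v(4.5) = 6/17, v(5) = 1/3, v(6.25) = 12/41, v(6.5) = 2/7.
Sum = Σ Δx_i · v(x_i).
Sum ≈ 1.164492.

1.164492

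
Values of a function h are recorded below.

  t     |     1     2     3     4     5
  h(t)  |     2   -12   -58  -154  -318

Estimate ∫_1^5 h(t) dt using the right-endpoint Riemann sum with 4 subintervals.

-542

Δt = 1.
Sum = 1·[(-12) + (-58) + (-154) + (-318)] = -542.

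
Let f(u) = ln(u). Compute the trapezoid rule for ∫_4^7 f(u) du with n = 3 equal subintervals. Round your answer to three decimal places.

Δu = (7 − 4)/3 = 1.
f(4) ≈ 1.386, f(5) ≈ 1.609, f(6) ≈ 1.792, f(7) ≈ 1.946.
T_3 = (Δu/2)·[f(u_0) + 2f(u_1) + 2f(u_2) + f(u_3)].
Sum ≈ 5.067.

5.067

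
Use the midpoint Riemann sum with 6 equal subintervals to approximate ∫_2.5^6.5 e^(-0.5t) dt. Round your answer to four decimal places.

Δt = (6.5 − 2.5)/6 = 2/3.
Midpoints: 17/6, 3.5, 25/6, 29/6, 5.5, 37/6.
f(17/6) ≈ 0.2425, f(3.5) ≈ 0.1738, f(25/6) ≈ 0.1245, f(29/6) ≈ 0.0892, f(5.5) ≈ 0.0639, f(37/6) ≈ 0.0458.
Sum = Δt · [f(17/6) + f(3.5) + f(25/6) + ...].
Sum ≈ 0.4932.

0.4932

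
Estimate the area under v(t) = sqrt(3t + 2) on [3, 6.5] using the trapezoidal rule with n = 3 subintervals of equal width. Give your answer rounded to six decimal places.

14.031785

Δt = (6.5 − 3)/3 = 7/6.
v(3) ≈ 3.316625, v(25/6) ≈ 3.807887, v(16/3) ≈ 4.242641, v(6.5) ≈ 4.636809.
T_3 = (Δt/2)·[v(t_0) + 2v(t_1) + 2v(t_2) + v(t_3)].
Sum ≈ 14.031785.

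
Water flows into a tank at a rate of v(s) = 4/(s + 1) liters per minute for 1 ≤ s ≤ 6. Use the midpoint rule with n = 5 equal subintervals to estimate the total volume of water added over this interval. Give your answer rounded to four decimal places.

4.9744

Δs = (6 − 1)/5 = 1.
Midpoints: 1.5, 2.5, 3.5, 4.5, 5.5.
v(1.5) = 1.6, v(2.5) = 8/7, v(3.5) = 8/9, v(4.5) = 8/11, v(5.5) = 8/13.
Sum = Δs · [v(1.5) + v(2.5) + v(3.5) + v(4.5) + v(5.5)].
Sum ≈ 4.9744.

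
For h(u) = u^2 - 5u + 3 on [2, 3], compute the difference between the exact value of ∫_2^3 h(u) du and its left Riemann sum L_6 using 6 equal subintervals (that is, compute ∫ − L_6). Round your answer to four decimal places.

Exact integral: ∫_2^3 h(u) du ≈ -3.166667.
L_6 ≈ -3.162037.
Error ≈ -3.166667 − (-3.162037) ≈ -0.0046.

-0.0046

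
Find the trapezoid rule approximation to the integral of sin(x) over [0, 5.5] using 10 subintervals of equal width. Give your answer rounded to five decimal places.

0.28395

Δx = (5.5 − 0)/10 = 0.55.
f(0) ≈ 0.00000, f(0.55) ≈ 0.52269, f(1.1) ≈ 0.89121, f(1.65) ≈ 0.99687, f(2.2) ≈ 0.80850, f(2.75) ≈ 0.38166, f(3.3) ≈ -0.15775, f(3.85) ≈ -0.65063, f(4.4) ≈ -0.95160, f(4.95) ≈ -0.97190, f(5.5) ≈ -0.70554.
T_10 = (Δx/2)·[f(x_0) + 2f(x_1) + ... + 2f(x_{9}) + f(x_10)].
Sum ≈ 0.28395.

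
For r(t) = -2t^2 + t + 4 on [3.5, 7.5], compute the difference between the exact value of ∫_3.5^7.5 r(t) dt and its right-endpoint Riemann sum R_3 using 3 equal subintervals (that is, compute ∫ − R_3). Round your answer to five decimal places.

58.37037

Exact integral: ∫_3.5^7.5 r(t) dt ≈ -214.6666667.
R_3 ≈ -273.0370370.
Error ≈ -214.6666667 − (-273.0370370) ≈ 58.37037.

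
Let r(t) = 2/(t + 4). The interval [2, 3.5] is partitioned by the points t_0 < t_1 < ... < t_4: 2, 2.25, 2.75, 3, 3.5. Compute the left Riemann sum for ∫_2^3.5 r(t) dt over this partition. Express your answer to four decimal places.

0.4603

Subinterval widths: 0.25, 0.5, 0.25, 0.5.
Left endpoints: 2, 2.25, 2.75, 3.
r(2) = 1/3, r(2.25) = 0.32, r(2.75) = 8/27, r(3) = 2/7.
Sum = Σ Δt_i · r(t_i).
Sum ≈ 0.4603.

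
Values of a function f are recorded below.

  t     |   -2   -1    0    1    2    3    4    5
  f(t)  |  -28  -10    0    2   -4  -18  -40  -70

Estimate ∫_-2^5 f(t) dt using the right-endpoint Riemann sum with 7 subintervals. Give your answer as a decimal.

-140

Δt = 1.
Sum = 1·[(-10) + 0 + 2 + (-4) + (-18) + (-40) + (-70)] = -140.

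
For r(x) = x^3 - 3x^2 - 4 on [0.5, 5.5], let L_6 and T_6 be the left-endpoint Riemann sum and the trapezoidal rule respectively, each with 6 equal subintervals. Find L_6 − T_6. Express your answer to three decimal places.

-31.771

L_6 ≈ 14.20139.
T_6 ≈ 45.97222.
L_6 − T_6 ≈ -31.771.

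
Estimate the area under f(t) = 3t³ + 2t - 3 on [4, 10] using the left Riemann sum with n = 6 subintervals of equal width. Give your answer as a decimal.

Δt = (10 − 4)/6 = 1.
Left endpoints: 4, 5, 6, 7, 8, 9.
f(4) = 197, f(5) = 382, f(6) = 657, f(7) = 1040, f(8) = 1549, f(9) = 2202.
Sum = Δt · [f(4) + f(5) + f(6) + ...].
Sum = 6027.

6027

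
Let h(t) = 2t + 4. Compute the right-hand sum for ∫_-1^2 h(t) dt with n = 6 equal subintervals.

Δt = (2 − (-1))/6 = 0.5.
Right endpoints: -0.5, 0, 0.5, 1, 1.5, 2.
h(-0.5) = 3, h(0) = 4, h(0.5) = 5, h(1) = 6, h(1.5) = 7, h(2) = 8.
Sum = Δt · [h(-0.5) + h(0) + h(0.5) + ...].
Sum = 16.5.

16.5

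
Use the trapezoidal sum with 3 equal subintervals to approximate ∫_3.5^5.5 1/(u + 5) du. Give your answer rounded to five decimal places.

Δu = (5.5 − 3.5)/3 = 2/3.
f(3.5) = 2/17, f(25/6) = 6/55, f(29/6) = 6/59, f(5.5) = 2/21.
T_3 = (Δu/2)·[f(u_0) + 2f(u_1) + 2f(u_2) + f(u_3)].
Sum ≈ 0.21149.

0.21149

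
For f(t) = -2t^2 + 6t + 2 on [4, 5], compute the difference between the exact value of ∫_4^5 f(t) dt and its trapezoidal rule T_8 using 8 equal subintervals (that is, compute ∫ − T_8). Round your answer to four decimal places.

Exact integral: ∫_4^5 f(t) dt ≈ -11.666667.
T_8 = -11.671875.
Error ≈ -11.666667 − (-11.671875) ≈ 0.0052.

0.0052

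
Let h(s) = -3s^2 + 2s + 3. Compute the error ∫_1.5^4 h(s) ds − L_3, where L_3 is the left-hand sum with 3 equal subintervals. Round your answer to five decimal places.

-14.23611

Exact integral: ∫_1.5^4 h(s) ds = -39.375.
L_3 ≈ -25.1388889.
Error ≈ -39.375 − (-25.1388889) ≈ -14.23611.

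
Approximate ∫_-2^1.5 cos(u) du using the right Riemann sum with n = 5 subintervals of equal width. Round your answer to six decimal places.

Δu = (1.5 − (-2))/5 = 0.7.
Right endpoints: -1.3, -0.6, 0.1, 0.8, 1.5.
f(-1.3) ≈ 0.267499, f(-0.6) ≈ 0.825336, f(0.1) ≈ 0.995004, f(0.8) ≈ 0.696707, f(1.5) ≈ 0.070737.
Sum = Δu · [f(-1.3) + f(-0.6) + f(0.1) + f(0.8) + f(1.5)].
Sum ≈ 1.998698.

1.998698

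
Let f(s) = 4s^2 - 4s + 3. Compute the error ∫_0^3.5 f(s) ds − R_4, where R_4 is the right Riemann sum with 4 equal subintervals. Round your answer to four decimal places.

-17.0990

Exact integral: ∫_0^3.5 f(s) ds ≈ 43.166667.
R_4 = 60.265625.
Error ≈ 43.166667 − 60.265625 ≈ -17.0990.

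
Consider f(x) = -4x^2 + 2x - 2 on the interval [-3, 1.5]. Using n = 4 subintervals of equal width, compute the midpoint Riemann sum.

-54.3515625

Δx = (1.5 − (-3))/4 = 1.125.
Midpoints: -2.4375, -1.3125, -0.1875, 0.9375.
f(-2.4375) = -30.640625, f(-1.3125) = -11.515625, f(-0.1875) = -2.515625, f(0.9375) = -3.640625.
Sum = Δx · [f(-2.4375) + f(-1.3125) + f(-0.1875) + f(0.9375)].
Sum = -54.3515625.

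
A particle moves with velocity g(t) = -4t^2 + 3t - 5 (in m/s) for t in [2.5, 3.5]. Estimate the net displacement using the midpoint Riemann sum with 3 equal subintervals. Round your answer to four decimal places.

-32.2963

Δt = (3.5 − 2.5)/3 = 1/3.
Midpoints: 8/3, 3, 10/3.
g(8/3) = -229/9, g(3) = -32, g(10/3) = -355/9.
Sum = Δt · [g(8/3) + g(3) + g(10/3)].
Sum ≈ -32.2963.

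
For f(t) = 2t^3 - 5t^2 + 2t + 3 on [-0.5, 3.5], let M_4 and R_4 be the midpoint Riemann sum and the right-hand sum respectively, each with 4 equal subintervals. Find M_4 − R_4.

M_4 = 26.
R_4 = 47.
M_4 − R_4 = -21.

-21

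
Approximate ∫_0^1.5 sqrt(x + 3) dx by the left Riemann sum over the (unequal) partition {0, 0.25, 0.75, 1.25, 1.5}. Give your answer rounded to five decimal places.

2.81803

Subinterval widths: 0.25, 0.5, 0.5, 0.25.
Left endpoints: 0, 0.25, 0.75, 1.25.
f(0) ≈ 1.73205, f(0.25) ≈ 1.80278, f(0.75) ≈ 1.93649, f(1.25) ≈ 2.06155.
Sum = Σ Δx_i · f(x_i).
Sum ≈ 2.81803.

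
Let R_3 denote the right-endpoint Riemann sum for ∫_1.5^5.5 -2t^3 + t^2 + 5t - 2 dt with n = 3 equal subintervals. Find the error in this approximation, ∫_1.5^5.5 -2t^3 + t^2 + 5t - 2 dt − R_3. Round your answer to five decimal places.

209.03704

Exact integral: ∫_1.5^5.5 f(t) dt ≈ -338.6666667.
R_3 ≈ -547.7037037.
Error ≈ -338.6666667 − (-547.7037037) ≈ 209.03704.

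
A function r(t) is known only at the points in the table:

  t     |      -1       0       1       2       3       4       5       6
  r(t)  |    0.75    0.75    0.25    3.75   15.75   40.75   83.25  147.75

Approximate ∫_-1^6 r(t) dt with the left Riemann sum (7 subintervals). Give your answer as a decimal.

Δt = 1.
Sum = 1·[0.75 + 0.75 + 0.25 + 3.75 + 15.75 + 40.75 + 83.25] = 145.25.

145.25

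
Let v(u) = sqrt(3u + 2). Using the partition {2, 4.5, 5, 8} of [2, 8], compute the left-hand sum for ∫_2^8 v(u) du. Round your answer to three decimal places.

Subinterval widths: 2.5, 0.5, 3.
Left endpoints: 2, 4.5, 5.
v(2) ≈ 2.828, v(4.5) ≈ 3.937, v(5) ≈ 4.123.
Sum = Σ Δu_i · v(u_i).
Sum ≈ 21.409.

21.409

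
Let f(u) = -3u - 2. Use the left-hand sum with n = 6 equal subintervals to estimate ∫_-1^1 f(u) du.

Δu = (1 − (-1))/6 = 1/3.
Left endpoints: -1, -2/3, -1/3, 0, 1/3, 2/3.
f(-1) = 1, f(-2/3) = 0, f(-1/3) = -1, f(0) = -2, f(1/3) = -3, f(2/3) = -4.
Sum = Δu · [f(-1) + f(-2/3) + f(-1/3) + ...].
Sum = -3.

-3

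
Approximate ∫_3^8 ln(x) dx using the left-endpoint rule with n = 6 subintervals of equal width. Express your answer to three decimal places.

7.919

Δx = (8 − 3)/6 = 5/6.
Left endpoints: 3, 23/6, 14/3, 5.5, 19/3, 43/6.
f(3) ≈ 1.099, f(23/6) ≈ 1.344, f(14/3) ≈ 1.540, f(5.5) ≈ 1.705, f(19/3) ≈ 1.846, f(43/6) ≈ 1.969.
Sum = Δx · [f(3) + f(23/6) + f(14/3) + ...].
Sum ≈ 7.919.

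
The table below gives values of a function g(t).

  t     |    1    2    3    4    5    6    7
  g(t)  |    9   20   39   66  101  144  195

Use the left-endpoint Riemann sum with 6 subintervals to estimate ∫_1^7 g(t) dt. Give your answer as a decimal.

Δt = 1.
Sum = 1·[9 + 20 + 39 + 66 + 101 + 144] = 379.

379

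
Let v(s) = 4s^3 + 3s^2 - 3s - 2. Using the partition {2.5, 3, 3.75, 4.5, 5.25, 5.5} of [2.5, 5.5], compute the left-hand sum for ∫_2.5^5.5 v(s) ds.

Subinterval widths: 0.5, 0.75, 0.75, 0.75, 0.25.
Left endpoints: 2.5, 3, 3.75, 4.5, 5.25.
v(2.5) = 71.75, v(3) = 124, v(3.75) = 239.875, v(4.5) = 409.75, v(5.25) = 643.75.
Sum = Σ Δs_i · v(s_i).
Sum = 777.03125.

777.03125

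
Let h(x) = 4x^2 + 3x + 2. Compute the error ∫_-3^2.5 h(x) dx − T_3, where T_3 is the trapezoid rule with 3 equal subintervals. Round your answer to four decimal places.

-12.3241

Exact integral: ∫_-3^2.5 h(x) dx ≈ 63.708333.
T_3 ≈ 76.032407.
Error ≈ 63.708333 − 76.032407 ≈ -12.3241.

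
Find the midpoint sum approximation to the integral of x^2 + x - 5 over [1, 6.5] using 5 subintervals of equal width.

Δx = (6.5 − 1)/5 = 1.1.
Midpoints: 1.55, 2.65, 3.75, 4.85, 5.95.
f(1.55) = -1.0475, f(2.65) = 4.6725, f(3.75) = 12.8125, f(4.85) = 23.3725, f(5.95) = 36.3525.
Sum = Δx · [f(1.55) + f(2.65) + f(3.75) + f(4.85) + f(5.95)].
Sum = 83.77875.

83.77875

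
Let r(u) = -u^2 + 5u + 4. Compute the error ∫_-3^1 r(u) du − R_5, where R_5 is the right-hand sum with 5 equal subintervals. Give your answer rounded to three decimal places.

Exact integral: ∫_-3^1 r(u) du ≈ -13.33333.
R_5 = -2.56.
Error ≈ -13.33333 − (-2.56) ≈ -10.773.

-10.773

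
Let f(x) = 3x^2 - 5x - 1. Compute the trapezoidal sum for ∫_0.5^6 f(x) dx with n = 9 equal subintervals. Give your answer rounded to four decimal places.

122.0270

Δx = (6 − 0.5)/9 = 11/18.
f(0.5) = -2.75, f(10/9) = -77/27, f(31/18) = -77/108, f(7/3) = 11/3, f(53/18) = 1111/108, f(32/9) = 517/27, f(25/6) = 30.25, f(43/9) = 1177/27, f(97/18) = 6391/108, f(6) = 77.
T_9 = (Δx/2)·[f(x_0) + 2f(x_1) + ... + 2f(x_{8}) + f(x_9)].
Sum ≈ 122.0270.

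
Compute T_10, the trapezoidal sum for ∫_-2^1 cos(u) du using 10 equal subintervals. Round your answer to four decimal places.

1.7376

Δu = (1 − (-2))/10 = 0.3.
f(-2) ≈ -0.4161, f(-1.7) ≈ -0.1288, f(-1.4) ≈ 0.1700, f(-1.1) ≈ 0.4536, f(-0.8) ≈ 0.6967, f(-0.5) ≈ 0.8776, f(-0.2) ≈ 0.9801, f(0.1) ≈ 0.9950, f(0.4) ≈ 0.9211, f(0.7) ≈ 0.7648, f(1) ≈ 0.5403.
T_10 = (Δu/2)·[f(u_0) + 2f(u_1) + ... + 2f(u_{9}) + f(u_10)].
Sum ≈ 1.7376.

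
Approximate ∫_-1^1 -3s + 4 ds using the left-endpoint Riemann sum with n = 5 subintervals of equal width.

Δs = (1 − (-1))/5 = 0.4.
Left endpoints: -1, -0.6, -0.2, 0.2, 0.6.
f(-1) = 7, f(-0.6) = 5.8, f(-0.2) = 4.6, f(0.2) = 3.4, f(0.6) = 2.2.
Sum = Δs · [f(-1) + f(-0.6) + f(-0.2) + f(0.2) + f(0.6)].
Sum = 9.2.

9.2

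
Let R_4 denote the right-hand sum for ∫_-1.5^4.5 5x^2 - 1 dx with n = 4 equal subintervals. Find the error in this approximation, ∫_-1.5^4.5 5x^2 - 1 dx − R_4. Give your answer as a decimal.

Exact integral: ∫_-1.5^4.5 f(x) dx = 151.5.
R_4 = 230.25.
Error = 151.5 − 230.25 = -78.75.

-78.75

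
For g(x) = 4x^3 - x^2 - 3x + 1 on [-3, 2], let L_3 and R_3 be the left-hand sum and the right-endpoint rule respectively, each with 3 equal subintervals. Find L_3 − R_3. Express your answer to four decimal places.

-216.6667

L_3 ≈ -188.703704.
R_3 ≈ 27.962963.
L_3 − R_3 ≈ -216.6667.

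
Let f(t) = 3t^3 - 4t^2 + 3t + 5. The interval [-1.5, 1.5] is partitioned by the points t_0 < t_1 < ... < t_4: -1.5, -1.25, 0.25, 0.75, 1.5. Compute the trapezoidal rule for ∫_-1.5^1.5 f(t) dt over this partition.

1.6171875

Subinterval widths: 0.25, 1.5, 0.5, 0.75.
f(-1.5) = -18.625, f(-1.25) = -10.859375, f(0.25) = 5.546875, f(0.75) = 6.265625, f(1.5) = 10.625.
On each subinterval the trapezoid contributes (Δt_i/2)·[f(t_{i-1}) + f(t_i)].
Sum = 1.6171875.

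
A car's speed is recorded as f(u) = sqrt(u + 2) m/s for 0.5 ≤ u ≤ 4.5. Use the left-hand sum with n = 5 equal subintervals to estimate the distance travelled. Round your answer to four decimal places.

Δu = (4.5 − 0.5)/5 = 0.8.
Left endpoints: 0.5, 1.3, 2.1, 2.9, 3.7.
f(0.5) ≈ 1.5811, f(1.3) ≈ 1.8166, f(2.1) ≈ 2.0248, f(2.9) ≈ 2.2136, f(3.7) ≈ 2.3875.
Sum = Δu · [f(0.5) + f(1.3) + f(2.1) + f(2.9) + f(3.7)].
Sum ≈ 8.0189.

8.0189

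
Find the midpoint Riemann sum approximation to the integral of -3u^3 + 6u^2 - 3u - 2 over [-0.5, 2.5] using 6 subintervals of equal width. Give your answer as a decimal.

-12.5625

Δu = (2.5 − (-0.5))/6 = 0.5.
Midpoints: -0.25, 0.25, 0.75, 1.25, 1.75, 2.25.
f(-0.25) = -0.828125, f(0.25) = -2.421875, f(0.75) = -2.140625, f(1.25) = -2.234375, f(1.75) = -4.953125, f(2.25) = -12.546875.
Sum = Δu · [f(-0.25) + f(0.25) + f(0.75) + ...].
Sum = -12.5625.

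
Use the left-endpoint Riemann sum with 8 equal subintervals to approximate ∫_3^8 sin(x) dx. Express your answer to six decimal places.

Δx = (8 − 3)/8 = 0.625.
Left endpoints: 3, 3.625, 4.25, 4.875, 5.5, 6.125, 6.75, 7.375.
f(3) ≈ 0.141120, f(3.625) ≈ -0.464799, f(4.25) ≈ -0.894989, f(4.875) ≈ -0.986808, f(5.5) ≈ -0.705540, f(6.125) ≈ -0.157526, f(6.75) ≈ 0.450044, f(7.375) ≈ 0.887465.
Sum = Δx · [f(3) + f(3.625) + f(4.25) + ...].
Sum ≈ -1.081896.

-1.081896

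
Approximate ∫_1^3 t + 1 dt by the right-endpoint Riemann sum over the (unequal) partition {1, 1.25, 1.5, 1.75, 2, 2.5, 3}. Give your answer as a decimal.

Subinterval widths: 0.25, 0.25, 0.25, 0.25, 0.5, 0.5.
Right endpoints: 1.25, 1.5, 1.75, 2, 2.5, 3.
f(1.25) = 2.25, f(1.5) = 2.5, f(1.75) = 2.75, f(2) = 3, f(2.5) = 3.5, f(3) = 4.
Sum = Σ Δt_i · f(t_i).
Sum = 6.375.

6.375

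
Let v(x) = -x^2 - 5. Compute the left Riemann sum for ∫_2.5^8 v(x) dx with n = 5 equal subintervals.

-162.305

Δx = (8 − 2.5)/5 = 1.1.
Left endpoints: 2.5, 3.6, 4.7, 5.8, 6.9.
v(2.5) = -11.25, v(3.6) = -17.96, v(4.7) = -27.09, v(5.8) = -38.64, v(6.9) = -52.61.
Sum = Δx · [v(2.5) + v(3.6) + v(4.7) + v(5.8) + v(6.9)].
Sum = -162.305.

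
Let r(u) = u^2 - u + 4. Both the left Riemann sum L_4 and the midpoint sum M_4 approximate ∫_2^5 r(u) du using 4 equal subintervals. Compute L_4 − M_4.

-6.328125

L_4 = 34.03125.
M_4 = 40.359375.
L_4 − M_4 = -6.328125.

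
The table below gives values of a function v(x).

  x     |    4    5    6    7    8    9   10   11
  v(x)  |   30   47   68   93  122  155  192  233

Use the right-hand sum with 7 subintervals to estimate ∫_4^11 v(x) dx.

Δx = 1.
Sum = 1·[47 + 68 + 93 + 122 + 155 + 192 + 233] = 910.

910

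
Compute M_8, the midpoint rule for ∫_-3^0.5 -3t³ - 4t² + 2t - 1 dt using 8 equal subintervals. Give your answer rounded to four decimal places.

11.8817

Δt = (0.5 − (-3))/8 = 0.4375.
Midpoints: -2.78125, -2.34375, -1.90625, -1.46875, -1.03125, -0.59375, -0.15625, 0.28125.
f(-2.78125) = 885979/32768, f(-2.34375) = 359257/32768, f(-1.90625) = 46959/32768, f(-1.46875) = -100307/32768, f(-1.03125) = -131933/32768, f(-0.59375) = -97311/32768, f(-0.15625) = -45833/32768, f(0.28125) = -26891/32768.
Sum = Δt · [f(-2.78125) + f(-2.34375) + f(-1.90625) + ...].
Sum ≈ 11.8817.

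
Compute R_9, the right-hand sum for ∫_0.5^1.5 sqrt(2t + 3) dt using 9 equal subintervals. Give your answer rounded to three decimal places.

Δt = (1.5 − 0.5)/9 = 1/9.
Right endpoints: 11/18, 13/18, 5/6, 17/18, 19/18, 7/6, 23/18, 25/18, 1.5.
f(11/18) ≈ 2.055, f(13/18) ≈ 2.108, f(5/6) ≈ 2.160, f(17/18) ≈ 2.211, f(19/18) ≈ 2.261, f(7/6) ≈ 2.309, f(23/18) ≈ 2.357, f(25/18) ≈ 2.404, f(1.5) ≈ 2.449.
Sum = Δt · [f(11/18) + f(13/18) + f(5/6) + ...].
Sum ≈ 2.257.

2.257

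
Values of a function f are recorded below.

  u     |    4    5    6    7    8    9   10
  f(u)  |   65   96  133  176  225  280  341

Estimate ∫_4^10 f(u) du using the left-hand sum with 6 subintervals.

975

Δu = 1.
Sum = 1·[65 + 96 + 133 + 176 + 225 + 280] = 975.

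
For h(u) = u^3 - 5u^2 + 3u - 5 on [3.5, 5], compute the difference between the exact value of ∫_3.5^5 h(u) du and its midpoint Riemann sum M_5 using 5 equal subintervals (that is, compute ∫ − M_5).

Exact integral: ∫_3.5^5 h(u) du = -6.515625.
M_5 = -6.6028125.
Error = -6.515625 − (-6.6028125) = 0.0871875.

0.0871875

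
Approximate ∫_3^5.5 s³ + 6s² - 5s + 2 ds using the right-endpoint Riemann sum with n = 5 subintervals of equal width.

504.6875

Δs = (5.5 − 3)/5 = 0.5.
Right endpoints: 3.5, 4, 4.5, 5, 5.5.
f(3.5) = 100.875, f(4) = 142, f(4.5) = 192.125, f(5) = 252, f(5.5) = 322.375.
Sum = Δs · [f(3.5) + f(4) + f(4.5) + f(5) + f(5.5)].
Sum = 504.6875.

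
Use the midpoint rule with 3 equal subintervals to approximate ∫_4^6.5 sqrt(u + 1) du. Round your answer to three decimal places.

Δu = (6.5 − 4)/3 = 5/6.
Midpoints: 53/12, 5.25, 73/12.
f(53/12) ≈ 2.327, f(5.25) ≈ 2.500, f(73/12) ≈ 2.661.
Sum = Δu · [f(53/12) + f(5.25) + f(73/12)].
Sum ≈ 6.241.

6.241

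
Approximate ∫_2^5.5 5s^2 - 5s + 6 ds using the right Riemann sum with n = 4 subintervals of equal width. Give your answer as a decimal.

271.33203125

Δs = (5.5 − 2)/4 = 0.875.
Right endpoints: 2.875, 3.75, 4.625, 5.5.
f(2.875) = 32.953125, f(3.75) = 57.5625, f(4.625) = 89.828125, f(5.5) = 129.75.
Sum = Δs · [f(2.875) + f(3.75) + f(4.625) + f(5.5)].
Sum = 271.33203125.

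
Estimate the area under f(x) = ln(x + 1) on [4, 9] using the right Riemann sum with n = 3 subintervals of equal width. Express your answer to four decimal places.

10.5333

Δx = (9 − 4)/3 = 5/3.
Right endpoints: 17/3, 22/3, 9.
f(17/3) ≈ 1.8971, f(22/3) ≈ 2.1203, f(9) ≈ 2.3026.
Sum = Δx · [f(17/3) + f(22/3) + f(9)].
Sum ≈ 10.5333.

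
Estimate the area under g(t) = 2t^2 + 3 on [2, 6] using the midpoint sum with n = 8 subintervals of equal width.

Δt = (6 − 2)/8 = 0.5.
Midpoints: 2.25, 2.75, 3.25, 3.75, 4.25, 4.75, 5.25, 5.75.
g(2.25) = 13.125, g(2.75) = 18.125, g(3.25) = 24.125, g(3.75) = 31.125, g(4.25) = 39.125, g(4.75) = 48.125, g(5.25) = 58.125, g(5.75) = 69.125.
Sum = Δt · [g(2.25) + g(2.75) + g(3.25) + ...].
Sum = 150.5.

150.5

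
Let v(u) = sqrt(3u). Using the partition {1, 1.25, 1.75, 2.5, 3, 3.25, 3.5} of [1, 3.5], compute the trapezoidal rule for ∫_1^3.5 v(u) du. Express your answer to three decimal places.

6.397

Subinterval widths: 0.25, 0.5, 0.75, 0.5, 0.25, 0.25.
v(1) ≈ 1.732, v(1.25) ≈ 1.936, v(1.75) ≈ 2.291, v(2.5) ≈ 2.739, v(3) ≈ 3.000, v(3.25) ≈ 3.122, v(3.5) ≈ 3.240.
On each subinterval the trapezoid contributes (Δu_i/2)·[v(u_{i-1}) + v(u_i)].
Sum ≈ 6.397.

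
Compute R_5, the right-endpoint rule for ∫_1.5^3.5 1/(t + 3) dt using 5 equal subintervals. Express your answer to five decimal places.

Δt = (3.5 − 1.5)/5 = 0.4.
Right endpoints: 1.9, 2.3, 2.7, 3.1, 3.5.
f(1.9) = 10/49, f(2.3) = 10/53, f(2.7) = 10/57, f(3.1) = 10/61, f(3.5) = 2/13.
Sum = Δt · [f(1.9) + f(2.3) + f(2.7) + f(3.1) + f(3.5)].
Sum ≈ 0.35439.

0.35439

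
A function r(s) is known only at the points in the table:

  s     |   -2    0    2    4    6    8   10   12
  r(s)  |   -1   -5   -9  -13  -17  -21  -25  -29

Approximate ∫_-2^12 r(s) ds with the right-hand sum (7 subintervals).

Δs = 2.
Sum = 2·[(-5) + (-9) + (-13) + (-17) + (-21) + (-25) + (-29)] = -238.

-238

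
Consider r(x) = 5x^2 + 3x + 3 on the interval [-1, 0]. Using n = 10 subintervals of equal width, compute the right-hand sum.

3.075

Δx = (0 − (-1))/10 = 0.1.
Right endpoints: -0.9, -0.8, -0.7, -0.6, -0.5, -0.4, -0.3, -0.2, -0.1, 0.
r(-0.9) = 4.35, r(-0.8) = 3.8, r(-0.7) = 3.35, r(-0.6) = 3, r(-0.5) = 2.75, r(-0.4) = 2.6, r(-0.3) = 2.55, r(-0.2) = 2.6, r(-0.1) = 2.75, r(0) = 3.
Sum = Δx · [r(-0.9) + r(-0.8) + r(-0.7) + ...].
Sum = 3.075.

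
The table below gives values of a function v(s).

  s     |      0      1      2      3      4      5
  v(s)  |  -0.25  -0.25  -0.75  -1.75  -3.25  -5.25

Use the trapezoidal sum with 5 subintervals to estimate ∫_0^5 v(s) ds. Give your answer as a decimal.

Δs = 1.
T_5 = (1/2)·[(-0.25) + 2·(-0.25) + 2·(-0.75) + 2·(-1.75) + 2·(-3.25) + (-5.25)] = -8.75.

-8.75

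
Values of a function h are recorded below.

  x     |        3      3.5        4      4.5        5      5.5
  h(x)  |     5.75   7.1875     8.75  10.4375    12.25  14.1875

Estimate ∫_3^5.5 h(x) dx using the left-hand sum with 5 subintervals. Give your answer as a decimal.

Δx = 0.5.
Sum = 0.5·[5.75 + 7.1875 + 8.75 + 10.4375 + 12.25] = 22.1875.

22.1875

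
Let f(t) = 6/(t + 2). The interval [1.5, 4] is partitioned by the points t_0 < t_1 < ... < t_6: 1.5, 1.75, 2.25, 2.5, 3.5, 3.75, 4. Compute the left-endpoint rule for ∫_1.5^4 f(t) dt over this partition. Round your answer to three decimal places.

Subinterval widths: 0.25, 0.5, 0.25, 1, 0.25, 0.25.
Left endpoints: 1.5, 1.75, 2.25, 2.5, 3.5, 3.75.
f(1.5) = 12/7, f(1.75) = 1.6, f(2.25) = 24/17, f(2.5) = 4/3, f(3.5) = 12/11, f(3.75) = 24/23.
Sum = Σ Δt_i · f(t_i).
Sum ≈ 3.448.

3.448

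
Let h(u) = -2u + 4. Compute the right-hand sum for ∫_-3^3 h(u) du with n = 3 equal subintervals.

Δu = (3 − (-3))/3 = 2.
Right endpoints: -1, 1, 3.
h(-1) = 6, h(1) = 2, h(3) = -2.
Sum = Δu · [h(-1) + h(1) + h(3)].
Sum = 12.

12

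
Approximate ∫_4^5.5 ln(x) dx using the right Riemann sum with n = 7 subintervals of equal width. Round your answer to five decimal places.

Δx = (5.5 − 4)/7 = 3/14.
Right endpoints: 59/14, 31/7, 65/14, 34/7, 71/14, 37/7, 5.5.
f(59/14) ≈ 1.43848, f(31/7) ≈ 1.48808, f(65/14) ≈ 1.53533, f(34/7) ≈ 1.58045, f(71/14) ≈ 1.62362, f(37/7) ≈ 1.66501, f(5.5) ≈ 1.70475.
Sum = Δx · [f(59/14) + f(31/7) + f(65/14) + ...].
Sum ≈ 2.36480.

2.36480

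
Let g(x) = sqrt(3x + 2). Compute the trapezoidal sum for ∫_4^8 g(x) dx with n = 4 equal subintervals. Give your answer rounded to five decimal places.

17.81141

Δx = (8 − 4)/4 = 1.
g(4) ≈ 3.74166, g(5) ≈ 4.12311, g(6) ≈ 4.47214, g(7) ≈ 4.79583, g(8) ≈ 5.09902.
T_4 = (Δx/2)·[g(x_0) + 2g(x_1) + 2g(x_2) + 2g(x_3) + g(x_4)].
Sum ≈ 17.81141.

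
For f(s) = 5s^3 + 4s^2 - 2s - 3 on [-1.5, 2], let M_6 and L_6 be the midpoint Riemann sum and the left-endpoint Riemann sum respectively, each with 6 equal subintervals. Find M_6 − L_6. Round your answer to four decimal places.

14.2810

M_6 ≈ 15.819372.
L_6 ≈ 1.538339.
M_6 − L_6 ≈ 14.2810.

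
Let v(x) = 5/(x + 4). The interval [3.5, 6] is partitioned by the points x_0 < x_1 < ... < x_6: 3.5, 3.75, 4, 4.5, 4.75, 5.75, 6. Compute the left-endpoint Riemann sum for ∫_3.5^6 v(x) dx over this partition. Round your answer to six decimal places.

Subinterval widths: 0.25, 0.25, 0.5, 0.25, 1, 0.25.
Left endpoints: 3.5, 3.75, 4, 4.5, 4.75, 5.75.
v(3.5) = 2/3, v(3.75) = 20/31, v(4) = 0.625, v(4.5) = 10/17, v(4.75) = 4/7, v(5.75) = 20/39.
Sum = Σ Δx_i · v(x_i).
Sum ≈ 1.487150.

1.487150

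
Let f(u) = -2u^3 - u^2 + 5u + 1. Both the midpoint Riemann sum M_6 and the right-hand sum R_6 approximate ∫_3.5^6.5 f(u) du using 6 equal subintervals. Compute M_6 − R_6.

M_6 = -814.8125.
R_6 = -940.25.
M_6 − R_6 = 125.4375.

125.4375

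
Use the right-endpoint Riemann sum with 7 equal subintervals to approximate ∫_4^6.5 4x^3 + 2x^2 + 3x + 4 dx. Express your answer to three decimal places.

1883.469

Δx = (6.5 − 4)/7 = 5/14.
Right endpoints: 61/14, 33/7, 71/14, 38/7, 81/14, 43/7, 6.5.
f(61/14) = 264739/686, f(33/7) = 165217/343, f(71/14) = 406379/686, f(38/7) = 246662/343, f(81/14) = 592019/686, f(43/7) = 351607/343, f(6.5) = 1206.5.
Sum = Δx · [f(61/14) + f(33/7) + f(71/14) + ...].
Sum ≈ 1883.469.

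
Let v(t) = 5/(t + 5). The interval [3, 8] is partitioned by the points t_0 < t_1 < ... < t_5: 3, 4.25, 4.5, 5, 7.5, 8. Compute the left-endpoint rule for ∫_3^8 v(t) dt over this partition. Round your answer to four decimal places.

Subinterval widths: 1.25, 0.25, 0.5, 2.5, 0.5.
Left endpoints: 3, 4.25, 4.5, 5, 7.5.
v(3) = 0.625, v(4.25) = 20/37, v(4.5) = 10/19, v(5) = 0.5, v(7.5) = 0.4.
Sum = Σ Δt_i · v(t_i).
Sum ≈ 2.6295.

2.6295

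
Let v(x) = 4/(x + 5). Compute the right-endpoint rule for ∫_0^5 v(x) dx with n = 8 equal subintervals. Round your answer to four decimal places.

Δx = (5 − 0)/8 = 0.625.
Right endpoints: 0.625, 1.25, 1.875, 2.5, 3.125, 3.75, 4.375, 5.
v(0.625) = 32/45, v(1.25) = 0.64, v(1.875) = 32/55, v(2.5) = 8/15, v(3.125) = 32/65, v(3.75) = 16/35, v(4.375) = 32/75, v(5) = 0.4.
Sum = Δx · [v(0.625) + v(1.25) + v(1.875) + ...].
Sum ≈ 2.6515.

2.6515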